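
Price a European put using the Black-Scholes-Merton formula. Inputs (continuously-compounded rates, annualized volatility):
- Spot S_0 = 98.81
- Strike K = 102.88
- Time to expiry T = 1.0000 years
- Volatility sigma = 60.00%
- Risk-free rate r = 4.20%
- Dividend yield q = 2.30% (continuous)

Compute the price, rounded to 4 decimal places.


d1 = (ln(S/K) + (r - q + 0.5*sigma^2) * T) / (sigma * sqrt(T)) = 0.26439259
d2 = d1 - sigma * sqrt(T) = -0.33560741
exp(-rT) = 0.95886978; exp(-qT) = 0.97726248
P = K * exp(-rT) * N(-d2) - S_0 * exp(-qT) * N(-d1)
N(-d1) = 0.39573871; N(-d2) = 0.63141653
P = 102.8800 * 0.95886978 * 0.63141653 - 98.8100 * 0.97726248 * 0.39573871 = 24.0745

Answer: Price = 24.0745


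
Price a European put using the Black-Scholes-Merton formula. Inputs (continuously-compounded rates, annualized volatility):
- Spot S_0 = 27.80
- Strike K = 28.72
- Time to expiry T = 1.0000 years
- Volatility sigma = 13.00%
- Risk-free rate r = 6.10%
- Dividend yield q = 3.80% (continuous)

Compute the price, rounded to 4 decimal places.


Answer: Price = 1.5260

Derivation:
d1 = (ln(S/K) + (r - q + 0.5*sigma^2) * T) / (sigma * sqrt(T)) = -0.00852095
d2 = d1 - sigma * sqrt(T) = -0.13852095
exp(-rT) = 0.94082324; exp(-qT) = 0.96271294
P = K * exp(-rT) * N(-d2) - S_0 * exp(-qT) * N(-d1)
N(-d1) = 0.50339933; N(-d2) = 0.55508564
P = 28.7200 * 0.94082324 * 0.55508564 - 27.8000 * 0.96271294 * 0.50339933 = 1.5260


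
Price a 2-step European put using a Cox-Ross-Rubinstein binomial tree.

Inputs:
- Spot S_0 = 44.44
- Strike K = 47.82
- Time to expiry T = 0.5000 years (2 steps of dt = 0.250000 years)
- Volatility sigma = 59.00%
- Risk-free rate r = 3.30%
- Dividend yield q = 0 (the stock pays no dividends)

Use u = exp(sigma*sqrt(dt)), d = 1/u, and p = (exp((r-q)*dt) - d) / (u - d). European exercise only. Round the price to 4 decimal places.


Answer: Price = V(0,0) = 8.7751

Derivation:
dt = T/N = 0.250000
u = exp(sigma*sqrt(dt)) = 1.343126; d = 1/u = 0.744532
p = (exp((r-q)*dt) - d) / (u - d) = 0.440620
Discount per step: exp(-r*dt) = 0.991784
Stock lattice S(k, i) with i counting down-moves:
  k=0: S(0,0) = 44.4400
  k=1: S(1,0) = 59.6885; S(1,1) = 33.0870
  k=2: S(2,0) = 80.1692; S(2,1) = 44.4400; S(2,2) = 24.6343
Terminal payoffs V(N, i) = max(K - S_T, 0):
  V(2,0) = 0.000000; V(2,1) = 3.380000; V(2,2) = 23.185695
Backward induction: V(k, i) = exp(-r*dt) * [p * V(k+1, i) + (1-p) * V(k+1, i+1)].
  V(1,0) = exp(-r*dt) * [p*0.000000 + (1-p)*3.380000] = 1.875172
  V(1,1) = exp(-r*dt) * [p*3.380000 + (1-p)*23.185695] = 14.340124
  V(0,0) = exp(-r*dt) * [p*1.875172 + (1-p)*14.340124] = 8.775129


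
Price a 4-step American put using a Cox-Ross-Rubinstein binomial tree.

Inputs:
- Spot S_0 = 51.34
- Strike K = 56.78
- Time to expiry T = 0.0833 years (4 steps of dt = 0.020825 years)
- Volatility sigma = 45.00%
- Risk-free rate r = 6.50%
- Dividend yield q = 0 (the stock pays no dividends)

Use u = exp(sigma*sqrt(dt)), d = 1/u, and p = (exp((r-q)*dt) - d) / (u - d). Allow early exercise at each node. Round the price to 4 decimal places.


dt = T/N = 0.020825
u = exp(sigma*sqrt(dt)) = 1.067094; d = 1/u = 0.937125
p = (exp((r-q)*dt) - d) / (u - d) = 0.494193
Discount per step: exp(-r*dt) = 0.998647
Stock lattice S(k, i) with i counting down-moves:
  k=0: S(0,0) = 51.3400
  k=1: S(1,0) = 54.7846; S(1,1) = 48.1120
  k=2: S(2,0) = 58.4603; S(2,1) = 51.3400; S(2,2) = 45.0869
  k=3: S(3,0) = 62.3826; S(3,1) = 54.7846; S(3,2) = 48.1120; S(3,3) = 42.2521
  k=4: S(4,0) = 66.5681; S(4,1) = 58.4603; S(4,2) = 51.3400; S(4,3) = 45.0869; S(4,4) = 39.5955
Terminal payoffs V(N, i) = max(K - S_T, 0):
  V(4,0) = 0.000000; V(4,1) = 0.000000; V(4,2) = 5.440000; V(4,3) = 11.693073; V(4,4) = 17.184538
Backward induction: V(k, i) = exp(-r*dt) * [p * V(k+1, i) + (1-p) * V(k+1, i+1)]; then take max(V_cont, immediate exercise) for American.
  V(3,0) = exp(-r*dt) * [p*0.000000 + (1-p)*0.000000] = 0.000000; exercise = 0.000000; V(3,0) = max -> 0.000000
  V(3,1) = exp(-r*dt) * [p*0.000000 + (1-p)*5.440000] = 2.747868; exercise = 1.995402; V(3,1) = max -> 2.747868
  V(3,2) = exp(-r*dt) * [p*5.440000 + (1-p)*11.693073] = 8.591211; exercise = 8.668018; V(3,2) = max -> 8.668018
  V(3,3) = exp(-r*dt) * [p*11.693073 + (1-p)*17.184538] = 14.451119; exercise = 14.527926; V(3,3) = max -> 14.527926
  V(2,0) = exp(-r*dt) * [p*0.000000 + (1-p)*2.747868] = 1.388011; exercise = 0.000000; V(2,0) = max -> 1.388011
  V(2,1) = exp(-r*dt) * [p*2.747868 + (1-p)*8.668018] = 5.734553; exercise = 5.440000; V(2,1) = max -> 5.734553
  V(2,2) = exp(-r*dt) * [p*8.668018 + (1-p)*14.527926] = 11.616266; exercise = 11.693073; V(2,2) = max -> 11.693073
  V(1,0) = exp(-r*dt) * [p*1.388011 + (1-p)*5.734553] = 3.581671; exercise = 1.995402; V(1,0) = max -> 3.581671
  V(1,1) = exp(-r*dt) * [p*5.734553 + (1-p)*11.693073] = 8.736580; exercise = 8.668018; V(1,1) = max -> 8.736580
  V(0,0) = exp(-r*dt) * [p*3.581671 + (1-p)*8.736580] = 6.180688; exercise = 5.440000; V(0,0) = max -> 6.180688

Answer: Price = V(0,0) = 6.1807


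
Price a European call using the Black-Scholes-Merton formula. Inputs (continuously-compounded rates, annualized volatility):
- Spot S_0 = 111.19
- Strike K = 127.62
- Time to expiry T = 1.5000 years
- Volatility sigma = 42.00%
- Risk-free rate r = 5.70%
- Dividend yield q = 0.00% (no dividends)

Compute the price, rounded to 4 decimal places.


d1 = (ln(S/K) + (r - q + 0.5*sigma^2) * T) / (sigma * sqrt(T)) = 0.15549079
d2 = d1 - sigma * sqrt(T) = -0.35890205
exp(-rT) = 0.91805314; exp(-qT) = 1.00000000
C = S_0 * exp(-qT) * N(d1) - K * exp(-rT) * N(d2)
N(d1) = 0.56178279; N(d2) = 0.35983418
C = 111.1900 * 1.00000000 * 0.56178279 - 127.6200 * 0.91805314 * 0.35983418 = 20.3058

Answer: Price = 20.3058


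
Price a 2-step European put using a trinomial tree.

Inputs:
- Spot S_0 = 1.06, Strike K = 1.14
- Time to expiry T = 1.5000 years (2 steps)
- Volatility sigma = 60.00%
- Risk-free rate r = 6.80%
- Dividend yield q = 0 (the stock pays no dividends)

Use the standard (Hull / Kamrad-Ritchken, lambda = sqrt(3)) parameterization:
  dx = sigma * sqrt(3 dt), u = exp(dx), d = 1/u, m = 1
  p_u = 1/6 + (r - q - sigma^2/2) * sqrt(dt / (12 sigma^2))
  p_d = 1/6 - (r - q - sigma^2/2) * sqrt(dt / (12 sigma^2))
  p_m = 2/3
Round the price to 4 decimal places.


dt = T/N = 0.750000; dx = sigma*sqrt(3*dt) = 0.900000
u = exp(dx) = 2.459603; d = 1/u = 0.406570
p_u = 0.120000, p_m = 0.666667, p_d = 0.213333
Discount per step: exp(-r*dt) = 0.950279
Stock lattice S(k, j) with j the centered position index:
  k=0: S(0,+0) = 1.0600
  k=1: S(1,-1) = 0.4310; S(1,+0) = 1.0600; S(1,+1) = 2.6072
  k=2: S(2,-2) = 0.1752; S(2,-1) = 0.4310; S(2,+0) = 1.0600; S(2,+1) = 2.6072; S(2,+2) = 6.4126
Terminal payoffs V(N, j) = max(K - S_T, 0):
  V(2,-2) = 0.964783; V(2,-1) = 0.709036; V(2,+0) = 0.080000; V(2,+1) = 0.000000; V(2,+2) = 0.000000
Backward induction: V(k, j) = exp(-r*dt) * [p_u * V(k+1, j+1) + p_m * V(k+1, j) + p_d * V(k+1, j-1)]
  V(1,-1) = exp(-r*dt) * [p_u*0.080000 + p_m*0.709036 + p_d*0.964783] = 0.653897
  V(1,+0) = exp(-r*dt) * [p_u*0.000000 + p_m*0.080000 + p_d*0.709036] = 0.194422
  V(1,+1) = exp(-r*dt) * [p_u*0.000000 + p_m*0.000000 + p_d*0.080000] = 0.016218
  V(0,+0) = exp(-r*dt) * [p_u*0.016218 + p_m*0.194422 + p_d*0.653897] = 0.257581

Answer: Price = V(0,0) = 0.2576


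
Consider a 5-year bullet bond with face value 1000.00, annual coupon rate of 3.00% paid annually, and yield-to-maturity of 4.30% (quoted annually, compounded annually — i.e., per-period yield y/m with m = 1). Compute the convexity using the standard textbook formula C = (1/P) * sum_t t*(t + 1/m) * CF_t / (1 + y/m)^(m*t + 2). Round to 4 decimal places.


Answer: Convexity = 25.4352

Derivation:
Coupon per period c = face * coupon_rate / m = 30.000000
Periods per year m = 1; per-period yield y/m = 0.043000
Number of cashflows N = 5
Cashflows (t years, CF_t, discount factor 1/(1+y/m)^(m*t), PV):
  t = 1.0000: CF_t = 30.000000, DF = 0.958773, PV = 28.763183
  t = 2.0000: CF_t = 30.000000, DF = 0.919245, PV = 27.577357
  t = 3.0000: CF_t = 30.000000, DF = 0.881347, PV = 26.440419
  t = 4.0000: CF_t = 30.000000, DF = 0.845012, PV = 25.350354
  t = 5.0000: CF_t = 1030.000000, DF = 0.810174, PV = 834.479520
Price P = sum_t PV_t = 942.610832
Convexity numerator sum_t t*(t + 1/m) * CF_t / (1+y/m)^(m*t + 2):
  t = 1.0000: term = 52.880838
  t = 2.0000: term = 152.102121
  t = 3.0000: term = 291.662745
  t = 4.0000: term = 466.063830
  t = 5.0000: term = 23012.739451
Convexity = (1/P) * sum = 23975.448985 / 942.610832 = 25.435151


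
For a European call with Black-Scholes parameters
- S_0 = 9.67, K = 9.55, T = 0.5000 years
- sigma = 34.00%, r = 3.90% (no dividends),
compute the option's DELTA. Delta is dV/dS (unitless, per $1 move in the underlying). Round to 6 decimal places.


Answer: Delta = 0.599965

Derivation:
d1 = 0.2532571775; d2 = 0.0128408719
phi(d1) = 0.3863513338; exp(-qT) = 1.0000000000; exp(-rT) = 0.9806888952
N(d1) = 0.5999652575
Delta = exp(-qT) * N(d1) = 1.0000000000 * 0.5999652575 = 0.599965


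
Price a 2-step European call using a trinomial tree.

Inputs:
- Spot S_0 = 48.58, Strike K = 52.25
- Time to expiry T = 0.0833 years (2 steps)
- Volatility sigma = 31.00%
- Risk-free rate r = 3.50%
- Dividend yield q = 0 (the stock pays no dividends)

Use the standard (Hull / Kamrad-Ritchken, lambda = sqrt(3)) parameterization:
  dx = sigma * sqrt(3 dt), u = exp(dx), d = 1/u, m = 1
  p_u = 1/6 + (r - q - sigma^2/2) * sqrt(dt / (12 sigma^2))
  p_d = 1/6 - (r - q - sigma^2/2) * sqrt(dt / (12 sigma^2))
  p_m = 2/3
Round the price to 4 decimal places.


dt = T/N = 0.041650; dx = sigma*sqrt(3*dt) = 0.109580
u = exp(dx) = 1.115809; d = 1/u = 0.896211
p_u = 0.164187, p_m = 0.666667, p_d = 0.169147
Discount per step: exp(-r*dt) = 0.998543
Stock lattice S(k, j) with j the centered position index:
  k=0: S(0,+0) = 48.5800
  k=1: S(1,-1) = 43.5379; S(1,+0) = 48.5800; S(1,+1) = 54.2060
  k=2: S(2,-2) = 39.0192; S(2,-1) = 43.5379; S(2,+0) = 48.5800; S(2,+1) = 54.2060; S(2,+2) = 60.4835
Terminal payoffs V(N, j) = max(S_T - K, 0):
  V(2,-2) = 0.000000; V(2,-1) = 0.000000; V(2,+0) = 0.000000; V(2,+1) = 1.955997; V(2,+2) = 8.233535
Backward induction: V(k, j) = exp(-r*dt) * [p_u * V(k+1, j+1) + p_m * V(k+1, j) + p_d * V(k+1, j-1)]
  V(1,-1) = exp(-r*dt) * [p_u*0.000000 + p_m*0.000000 + p_d*0.000000] = 0.000000
  V(1,+0) = exp(-r*dt) * [p_u*1.955997 + p_m*0.000000 + p_d*0.000000] = 0.320681
  V(1,+1) = exp(-r*dt) * [p_u*8.233535 + p_m*1.955997 + p_d*0.000000] = 2.651965
  V(0,+0) = exp(-r*dt) * [p_u*2.651965 + p_m*0.320681 + p_d*0.000000] = 0.648259

Answer: Price = V(0,0) = 0.6483


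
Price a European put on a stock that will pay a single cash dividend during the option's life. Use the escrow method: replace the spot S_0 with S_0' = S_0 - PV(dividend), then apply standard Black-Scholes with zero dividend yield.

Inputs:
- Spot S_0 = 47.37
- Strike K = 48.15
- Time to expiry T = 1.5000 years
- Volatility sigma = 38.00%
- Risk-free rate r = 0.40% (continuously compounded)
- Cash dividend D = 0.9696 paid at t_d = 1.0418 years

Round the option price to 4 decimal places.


PV(D) = D * exp(-r * t_d) = 0.9696 * 0.99584147 = 0.96556789
S_0' = S_0 - PV(D) = 47.3700 - 0.96556789 = 46.40443211
d1 = (ln(S_0'/K) + (r + sigma^2/2)*T) / (sigma*sqrt(T)) = 0.16625124
d2 = d1 - sigma*sqrt(T) = -0.29915181
exp(-rT) = 0.99401796
N(-d1) = 0.43397962; N(-d2) = 0.61758789
P = K * exp(-rT) * N(-d2) - S_0' * N(-d1) = 48.1500 * 0.99401796 * 0.61758789 - 46.40443211 * 0.43397962 = 9.4204

Answer: Price = 9.4204


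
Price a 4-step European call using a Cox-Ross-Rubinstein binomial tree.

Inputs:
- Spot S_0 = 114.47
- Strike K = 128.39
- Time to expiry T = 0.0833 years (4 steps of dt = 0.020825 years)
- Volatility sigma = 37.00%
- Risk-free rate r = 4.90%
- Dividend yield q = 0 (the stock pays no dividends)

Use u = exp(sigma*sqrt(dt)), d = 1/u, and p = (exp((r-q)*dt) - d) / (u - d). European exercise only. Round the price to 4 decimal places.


dt = T/N = 0.020825
u = exp(sigma*sqrt(dt)) = 1.054845; d = 1/u = 0.948006
p = (exp((r-q)*dt) - d) / (u - d) = 0.496211
Discount per step: exp(-r*dt) = 0.998980
Stock lattice S(k, i) with i counting down-moves:
  k=0: S(0,0) = 114.4700
  k=1: S(1,0) = 120.7482; S(1,1) = 108.5183
  k=2: S(2,0) = 127.3706; S(2,1) = 114.4700; S(2,2) = 102.8760
  k=3: S(3,0) = 134.3563; S(3,1) = 120.7482; S(3,2) = 108.5183; S(3,3) = 97.5271
  k=4: S(4,0) = 141.7252; S(4,1) = 127.3706; S(4,2) = 114.4700; S(4,3) = 102.8760; S(4,4) = 92.4563
Terminal payoffs V(N, i) = max(S_T - K, 0):
  V(4,0) = 13.335155; V(4,1) = 0.000000; V(4,2) = 0.000000; V(4,3) = 0.000000; V(4,4) = 0.000000
Backward induction: V(k, i) = exp(-r*dt) * [p * V(k+1, i) + (1-p) * V(k+1, i+1)].
  V(3,0) = exp(-r*dt) * [p*13.335155 + (1-p)*0.000000] = 6.610295
  V(3,1) = exp(-r*dt) * [p*0.000000 + (1-p)*0.000000] = 0.000000
  V(3,2) = exp(-r*dt) * [p*0.000000 + (1-p)*0.000000] = 0.000000
  V(3,3) = exp(-r*dt) * [p*0.000000 + (1-p)*0.000000] = 0.000000
  V(2,0) = exp(-r*dt) * [p*6.610295 + (1-p)*0.000000] = 3.276753
  V(2,1) = exp(-r*dt) * [p*0.000000 + (1-p)*0.000000] = 0.000000
  V(2,2) = exp(-r*dt) * [p*0.000000 + (1-p)*0.000000] = 0.000000
  V(1,0) = exp(-r*dt) * [p*3.276753 + (1-p)*0.000000] = 1.624301
  V(1,1) = exp(-r*dt) * [p*0.000000 + (1-p)*0.000000] = 0.000000
  V(0,0) = exp(-r*dt) * [p*1.624301 + (1-p)*0.000000] = 0.805173

Answer: Price = V(0,0) = 0.8052


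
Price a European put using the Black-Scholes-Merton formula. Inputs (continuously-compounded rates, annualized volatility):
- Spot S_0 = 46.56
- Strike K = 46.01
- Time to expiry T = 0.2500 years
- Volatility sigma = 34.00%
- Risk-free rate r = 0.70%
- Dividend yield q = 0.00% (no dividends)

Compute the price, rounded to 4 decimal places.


d1 = (ln(S/K) + (r - q + 0.5*sigma^2) * T) / (sigma * sqrt(T)) = 0.16519435
d2 = d1 - sigma * sqrt(T) = -0.00480565
exp(-rT) = 0.99825153; exp(-qT) = 1.00000000
P = K * exp(-rT) * N(-d2) - S_0 * exp(-qT) * N(-d1)
N(-d1) = 0.43439551; N(-d2) = 0.50191717
P = 46.0100 * 0.99825153 * 0.50191717 - 46.5600 * 1.00000000 * 0.43439551 = 2.8274

Answer: Price = 2.8274


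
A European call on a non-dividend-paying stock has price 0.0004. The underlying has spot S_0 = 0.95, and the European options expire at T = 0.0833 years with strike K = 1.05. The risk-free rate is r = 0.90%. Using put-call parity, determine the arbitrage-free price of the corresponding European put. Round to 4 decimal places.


Answer: Put price = 0.0996

Derivation:
Put-call parity: C - P = S_0 * exp(-qT) - K * exp(-rT).
S_0 * exp(-qT) = 0.9500 * 1.00000000 = 0.95000000
K * exp(-rT) = 1.0500 * 0.99925058 = 1.04921311
P = C - S*exp(-qT) + K*exp(-rT)
P = 0.0004 - 0.95000000 + 1.04921311 = 0.0996


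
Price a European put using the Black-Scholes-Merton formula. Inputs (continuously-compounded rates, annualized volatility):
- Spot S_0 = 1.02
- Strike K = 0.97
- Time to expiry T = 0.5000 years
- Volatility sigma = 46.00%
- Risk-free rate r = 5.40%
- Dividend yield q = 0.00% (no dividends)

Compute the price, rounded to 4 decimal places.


d1 = (ln(S/K) + (r - q + 0.5*sigma^2) * T) / (sigma * sqrt(T)) = 0.40016659
d2 = d1 - sigma * sqrt(T) = 0.07489747
exp(-rT) = 0.97336124; exp(-qT) = 1.00000000
P = K * exp(-rT) * N(-d2) - S_0 * exp(-qT) * N(-d1)
N(-d1) = 0.34451691; N(-d2) = 0.47014814
P = 0.9700 * 0.97336124 * 0.47014814 - 1.0200 * 1.00000000 * 0.34451691 = 0.0925

Answer: Price = 0.0925


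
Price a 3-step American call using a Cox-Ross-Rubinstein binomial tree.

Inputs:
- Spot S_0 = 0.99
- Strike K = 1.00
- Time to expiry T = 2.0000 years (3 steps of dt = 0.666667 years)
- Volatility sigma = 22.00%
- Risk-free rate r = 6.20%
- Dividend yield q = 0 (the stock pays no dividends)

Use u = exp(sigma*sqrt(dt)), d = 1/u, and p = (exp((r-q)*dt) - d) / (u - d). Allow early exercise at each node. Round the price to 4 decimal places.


Answer: Price = V(0,0) = 0.1838

Derivation:
dt = T/N = 0.666667
u = exp(sigma*sqrt(dt)) = 1.196774; d = 1/u = 0.835580
p = (exp((r-q)*dt) - d) / (u - d) = 0.572046
Discount per step: exp(-r*dt) = 0.959509
Stock lattice S(k, i) with i counting down-moves:
  k=0: S(0,0) = 0.9900
  k=1: S(1,0) = 1.1848; S(1,1) = 0.8272
  k=2: S(2,0) = 1.4179; S(2,1) = 0.9900; S(2,2) = 0.6912
  k=3: S(3,0) = 1.6970; S(3,1) = 1.1848; S(3,2) = 0.8272; S(3,3) = 0.5776
Terminal payoffs V(N, i) = max(S_T - K, 0):
  V(3,0) = 0.696958; V(3,1) = 0.184806; V(3,2) = 0.000000; V(3,3) = 0.000000
Backward induction: V(k, i) = exp(-r*dt) * [p * V(k+1, i) + (1-p) * V(k+1, i+1)]; then take max(V_cont, immediate exercise) for American.
  V(2,0) = exp(-r*dt) * [p*0.696958 + (1-p)*0.184806] = 0.458435; exercise = 0.417944; V(2,0) = max -> 0.458435
  V(2,1) = exp(-r*dt) * [p*0.184806 + (1-p)*0.000000] = 0.101437; exercise = 0.000000; V(2,1) = max -> 0.101437
  V(2,2) = exp(-r*dt) * [p*0.000000 + (1-p)*0.000000] = 0.000000; exercise = 0.000000; V(2,2) = max -> 0.000000
  V(1,0) = exp(-r*dt) * [p*0.458435 + (1-p)*0.101437] = 0.293280; exercise = 0.184806; V(1,0) = max -> 0.293280
  V(1,1) = exp(-r*dt) * [p*0.101437 + (1-p)*0.000000] = 0.055677; exercise = 0.000000; V(1,1) = max -> 0.055677
  V(0,0) = exp(-r*dt) * [p*0.293280 + (1-p)*0.055677] = 0.183839; exercise = 0.000000; V(0,0) = max -> 0.183839


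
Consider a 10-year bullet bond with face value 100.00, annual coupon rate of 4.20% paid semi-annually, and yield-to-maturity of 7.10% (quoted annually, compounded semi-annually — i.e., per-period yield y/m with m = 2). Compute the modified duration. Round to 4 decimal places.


Answer: Modified duration = 7.7348

Derivation:
Coupon per period c = face * coupon_rate / m = 2.100000
Periods per year m = 2; per-period yield y/m = 0.035500
Number of cashflows N = 20
Cashflows (t years, CF_t, discount factor 1/(1+y/m)^(m*t), PV):
  t = 0.5000: CF_t = 2.100000, DF = 0.965717, PV = 2.028006
  t = 1.0000: CF_t = 2.100000, DF = 0.932609, PV = 1.958480
  t = 1.5000: CF_t = 2.100000, DF = 0.900637, PV = 1.891337
  t = 2.0000: CF_t = 2.100000, DF = 0.869760, PV = 1.826497
  t = 2.5000: CF_t = 2.100000, DF = 0.839942, PV = 1.763879
  t = 3.0000: CF_t = 2.100000, DF = 0.811147, PV = 1.703408
  t = 3.5000: CF_t = 2.100000, DF = 0.783338, PV = 1.645010
  t = 4.0000: CF_t = 2.100000, DF = 0.756483, PV = 1.588614
  t = 4.5000: CF_t = 2.100000, DF = 0.730549, PV = 1.534152
  t = 5.0000: CF_t = 2.100000, DF = 0.705503, PV = 1.481557
  t = 5.5000: CF_t = 2.100000, DF = 0.681316, PV = 1.430765
  t = 6.0000: CF_t = 2.100000, DF = 0.657959, PV = 1.381714
  t = 6.5000: CF_t = 2.100000, DF = 0.635402, PV = 1.334344
  t = 7.0000: CF_t = 2.100000, DF = 0.613619, PV = 1.288599
  t = 7.5000: CF_t = 2.100000, DF = 0.592582, PV = 1.244422
  t = 8.0000: CF_t = 2.100000, DF = 0.572267, PV = 1.201760
  t = 8.5000: CF_t = 2.100000, DF = 0.552648, PV = 1.160560
  t = 9.0000: CF_t = 2.100000, DF = 0.533701, PV = 1.120772
  t = 9.5000: CF_t = 2.100000, DF = 0.515404, PV = 1.082349
  t = 10.0000: CF_t = 102.100000, DF = 0.497735, PV = 50.818715
Price P = sum_t PV_t = 79.484939
First compute Macaulay numerator sum_t t * PV_t:
  t * PV_t at t = 0.5000: 1.014003
  t * PV_t at t = 1.0000: 1.958480
  t * PV_t at t = 1.5000: 2.837006
  t * PV_t at t = 2.0000: 3.652993
  t * PV_t at t = 2.5000: 4.409697
  t * PV_t at t = 3.0000: 5.110224
  t * PV_t at t = 3.5000: 5.757535
  t * PV_t at t = 4.0000: 6.354457
  t * PV_t at t = 4.5000: 6.903684
  t * PV_t at t = 5.0000: 7.407783
  t * PV_t at t = 5.5000: 7.869205
  t * PV_t at t = 6.0000: 8.290282
  t * PV_t at t = 6.5000: 8.673239
  t * PV_t at t = 7.0000: 9.020194
  t * PV_t at t = 7.5000: 9.333166
  t * PV_t at t = 8.0000: 9.614078
  t * PV_t at t = 8.5000: 9.864759
  t * PV_t at t = 9.0000: 10.086952
  t * PV_t at t = 9.5000: 10.282316
  t * PV_t at t = 10.0000: 508.187148
Macaulay duration D = 636.627201 / 79.484939 = 8.009407
Modified duration = D / (1 + y/m) = 8.009407 / (1 + 0.035500) = 7.734821


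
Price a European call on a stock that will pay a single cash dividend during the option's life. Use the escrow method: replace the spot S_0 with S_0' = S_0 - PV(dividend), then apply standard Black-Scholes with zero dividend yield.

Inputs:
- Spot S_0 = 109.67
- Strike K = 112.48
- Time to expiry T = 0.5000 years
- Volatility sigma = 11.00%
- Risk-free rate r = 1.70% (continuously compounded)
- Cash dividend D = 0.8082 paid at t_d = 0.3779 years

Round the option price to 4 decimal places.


PV(D) = D * exp(-r * t_d) = 0.8082 * 0.99359629 = 0.80302452
S_0' = S_0 - PV(D) = 109.6700 - 0.80302452 = 108.86697548
d1 = (ln(S_0'/K) + (r + sigma^2/2)*T) / (sigma*sqrt(T)) = -0.27157657
d2 = d1 - sigma*sqrt(T) = -0.34935831
exp(-rT) = 0.99153602
N(d1) = 0.39297381; N(d2) = 0.36341016
C = S_0' * N(d1) - K * exp(-rT) * N(d2) = 108.86697548 * 0.39297381 - 112.4800 * 0.99153602 * 0.36341016 = 2.2515

Answer: Price = 2.2515


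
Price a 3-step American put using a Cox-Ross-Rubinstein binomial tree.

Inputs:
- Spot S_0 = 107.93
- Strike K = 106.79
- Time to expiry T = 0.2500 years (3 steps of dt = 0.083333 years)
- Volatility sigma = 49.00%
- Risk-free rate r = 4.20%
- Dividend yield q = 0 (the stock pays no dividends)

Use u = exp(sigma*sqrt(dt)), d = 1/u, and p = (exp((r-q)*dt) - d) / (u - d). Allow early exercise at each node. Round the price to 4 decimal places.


Answer: Price = V(0,0) = 10.2942

Derivation:
dt = T/N = 0.083333
u = exp(sigma*sqrt(dt)) = 1.151944; d = 1/u = 0.868098
p = (exp((r-q)*dt) - d) / (u - d) = 0.477048
Discount per step: exp(-r*dt) = 0.996506
Stock lattice S(k, i) with i counting down-moves:
  k=0: S(0,0) = 107.9300
  k=1: S(1,0) = 124.3293; S(1,1) = 93.6938
  k=2: S(2,0) = 143.2204; S(2,1) = 107.9300; S(2,2) = 81.3354
  k=3: S(3,0) = 164.9818; S(3,1) = 124.3293; S(3,2) = 93.6938; S(3,3) = 70.6071
Terminal payoffs V(N, i) = max(K - S_T, 0):
  V(3,0) = 0.000000; V(3,1) = 0.000000; V(3,2) = 13.096197; V(3,3) = 36.182920
Backward induction: V(k, i) = exp(-r*dt) * [p * V(k+1, i) + (1-p) * V(k+1, i+1)]; then take max(V_cont, immediate exercise) for American.
  V(2,0) = exp(-r*dt) * [p*0.000000 + (1-p)*0.000000] = 0.000000; exercise = 0.000000; V(2,0) = max -> 0.000000
  V(2,1) = exp(-r*dt) * [p*0.000000 + (1-p)*13.096197] = 6.824749; exercise = 0.000000; V(2,1) = max -> 6.824749
  V(2,2) = exp(-r*dt) * [p*13.096197 + (1-p)*36.182920] = 25.081497; exercise = 25.454609; V(2,2) = max -> 25.454609
  V(1,0) = exp(-r*dt) * [p*0.000000 + (1-p)*6.824749] = 3.556544; exercise = 0.000000; V(1,0) = max -> 3.556544
  V(1,1) = exp(-r*dt) * [p*6.824749 + (1-p)*25.454609] = 16.509380; exercise = 13.096197; V(1,1) = max -> 16.509380
  V(0,0) = exp(-r*dt) * [p*3.556544 + (1-p)*16.509380] = 10.294158; exercise = 0.000000; V(0,0) = max -> 10.294158


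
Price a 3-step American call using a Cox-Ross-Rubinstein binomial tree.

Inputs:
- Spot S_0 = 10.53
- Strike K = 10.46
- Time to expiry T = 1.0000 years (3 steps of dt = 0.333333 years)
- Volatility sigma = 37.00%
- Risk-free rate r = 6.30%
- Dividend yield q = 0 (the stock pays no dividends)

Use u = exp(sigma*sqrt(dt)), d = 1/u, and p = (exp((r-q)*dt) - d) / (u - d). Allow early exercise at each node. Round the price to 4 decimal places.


Answer: Price = V(0,0) = 1.9927

Derivation:
dt = T/N = 0.333333
u = exp(sigma*sqrt(dt)) = 1.238152; d = 1/u = 0.807656
p = (exp((r-q)*dt) - d) / (u - d) = 0.496094
Discount per step: exp(-r*dt) = 0.979219
Stock lattice S(k, i) with i counting down-moves:
  k=0: S(0,0) = 10.5300
  k=1: S(1,0) = 13.0377; S(1,1) = 8.5046
  k=2: S(2,0) = 16.1427; S(2,1) = 10.5300; S(2,2) = 6.8688
  k=3: S(3,0) = 19.9871; S(3,1) = 13.0377; S(3,2) = 8.5046; S(3,3) = 5.5476
Terminal payoffs V(N, i) = max(S_T - K, 0):
  V(3,0) = 9.527101; V(3,1) = 2.577736; V(3,2) = 0.000000; V(3,3) = 0.000000
Backward induction: V(k, i) = exp(-r*dt) * [p * V(k+1, i) + (1-p) * V(k+1, i+1)]; then take max(V_cont, immediate exercise) for American.
  V(2,0) = exp(-r*dt) * [p*9.527101 + (1-p)*2.577736] = 5.900063; exercise = 5.682693; V(2,0) = max -> 5.900063
  V(2,1) = exp(-r*dt) * [p*2.577736 + (1-p)*0.000000] = 1.252225; exercise = 0.070000; V(2,1) = max -> 1.252225
  V(2,2) = exp(-r*dt) * [p*0.000000 + (1-p)*0.000000] = 0.000000; exercise = 0.000000; V(2,2) = max -> 0.000000
  V(1,0) = exp(-r*dt) * [p*5.900063 + (1-p)*1.252225] = 3.484051; exercise = 2.577736; V(1,0) = max -> 3.484051
  V(1,1) = exp(-r*dt) * [p*1.252225 + (1-p)*0.000000] = 0.608312; exercise = 0.000000; V(1,1) = max -> 0.608312
  V(0,0) = exp(-r*dt) * [p*3.484051 + (1-p)*0.608312] = 1.992660; exercise = 0.070000; V(0,0) = max -> 1.992660


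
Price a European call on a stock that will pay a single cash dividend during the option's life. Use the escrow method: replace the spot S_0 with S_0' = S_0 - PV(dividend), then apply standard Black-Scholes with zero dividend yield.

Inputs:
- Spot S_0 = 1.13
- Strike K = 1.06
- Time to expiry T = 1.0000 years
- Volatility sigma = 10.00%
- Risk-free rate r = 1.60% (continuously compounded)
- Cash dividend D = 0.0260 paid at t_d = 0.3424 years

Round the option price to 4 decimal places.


Answer: Price = 0.0800

Derivation:
PV(D) = D * exp(-r * t_d) = 0.0260 * 0.99453658 = 0.02585795
S_0' = S_0 - PV(D) = 1.1300 - 0.02585795 = 1.10414205
d1 = (ln(S_0'/K) + (r + sigma^2/2)*T) / (sigma*sqrt(T)) = 0.61799699
d2 = d1 - sigma*sqrt(T) = 0.51799699
exp(-rT) = 0.98412732
N(d1) = 0.73171134; N(d2) = 0.69776982
C = S_0' * N(d1) - K * exp(-rT) * N(d2) = 1.10414205 * 0.73171134 - 1.0600 * 0.98412732 * 0.69776982 = 0.0800


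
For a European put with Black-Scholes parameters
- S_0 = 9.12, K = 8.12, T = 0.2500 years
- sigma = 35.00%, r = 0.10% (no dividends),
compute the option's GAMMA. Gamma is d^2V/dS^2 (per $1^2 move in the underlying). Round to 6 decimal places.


d1 = 0.7525837138; d2 = 0.5775837138
phi(d1) = 0.3005534543; exp(-qT) = 1.0000000000; exp(-rT) = 0.9997500312
Gamma = exp(-qT) * phi(d1) / (S * sigma * sqrt(T)) = 1.0000000000 * 0.3005534543 / (9.1200 * 0.3500 * 0.5000000000) = 0.188317

Answer: Gamma = 0.188317


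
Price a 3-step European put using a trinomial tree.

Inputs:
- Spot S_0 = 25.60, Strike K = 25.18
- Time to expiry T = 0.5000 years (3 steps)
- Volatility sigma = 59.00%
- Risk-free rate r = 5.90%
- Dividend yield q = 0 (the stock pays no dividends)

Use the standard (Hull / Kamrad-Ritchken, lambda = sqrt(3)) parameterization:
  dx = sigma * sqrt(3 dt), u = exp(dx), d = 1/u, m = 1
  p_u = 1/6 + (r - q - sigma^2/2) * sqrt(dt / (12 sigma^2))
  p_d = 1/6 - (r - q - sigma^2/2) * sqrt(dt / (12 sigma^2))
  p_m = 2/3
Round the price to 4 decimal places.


dt = T/N = 0.166667; dx = sigma*sqrt(3*dt) = 0.417193
u = exp(dx) = 1.517695; d = 1/u = 0.658894
p_u = 0.143686, p_m = 0.666667, p_d = 0.189648
Discount per step: exp(-r*dt) = 0.990215
Stock lattice S(k, j) with j the centered position index:
  k=0: S(0,+0) = 25.6000
  k=1: S(1,-1) = 16.8677; S(1,+0) = 25.6000; S(1,+1) = 38.8530
  k=2: S(2,-2) = 11.1140; S(2,-1) = 16.8677; S(2,+0) = 25.6000; S(2,+1) = 38.8530; S(2,+2) = 58.9670
  k=3: S(3,-3) = 7.3230; S(3,-2) = 11.1140; S(3,-1) = 16.8677; S(3,+0) = 25.6000; S(3,+1) = 38.8530; S(3,+2) = 58.9670; S(3,+3) = 89.4940
Terminal payoffs V(N, j) = max(K - S_T, 0):
  V(3,-3) = 17.857049; V(3,-2) = 14.065991; V(3,-1) = 8.312320; V(3,+0) = 0.000000; V(3,+1) = 0.000000; V(3,+2) = 0.000000; V(3,+3) = 0.000000
Backward induction: V(k, j) = exp(-r*dt) * [p_u * V(k+1, j+1) + p_m * V(k+1, j) + p_d * V(k+1, j-1)]
  V(2,-2) = exp(-r*dt) * [p_u*8.312320 + p_m*14.065991 + p_d*17.857049] = 13.821653
  V(2,-1) = exp(-r*dt) * [p_u*0.000000 + p_m*8.312320 + p_d*14.065991] = 8.128801
  V(2,+0) = exp(-r*dt) * [p_u*0.000000 + p_m*0.000000 + p_d*8.312320] = 1.560986
  V(2,+1) = exp(-r*dt) * [p_u*0.000000 + p_m*0.000000 + p_d*0.000000] = 0.000000
  V(2,+2) = exp(-r*dt) * [p_u*0.000000 + p_m*0.000000 + p_d*0.000000] = 0.000000
  V(1,-1) = exp(-r*dt) * [p_u*1.560986 + p_m*8.128801 + p_d*13.821653] = 8.183865
  V(1,+0) = exp(-r*dt) * [p_u*0.000000 + p_m*1.560986 + p_d*8.128801] = 2.556998
  V(1,+1) = exp(-r*dt) * [p_u*0.000000 + p_m*0.000000 + p_d*1.560986] = 0.293141
  V(0,+0) = exp(-r*dt) * [p_u*0.293141 + p_m*2.556998 + p_d*8.183865] = 3.266556

Answer: Price = V(0,0) = 3.2666


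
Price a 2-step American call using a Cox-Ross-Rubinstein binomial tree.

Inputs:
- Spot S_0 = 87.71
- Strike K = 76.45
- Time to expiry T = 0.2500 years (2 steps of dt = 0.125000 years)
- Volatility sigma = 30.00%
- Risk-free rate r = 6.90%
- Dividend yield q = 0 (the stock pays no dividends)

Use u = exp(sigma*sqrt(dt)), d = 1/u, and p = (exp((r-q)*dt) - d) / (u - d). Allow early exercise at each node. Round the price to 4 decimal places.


Answer: Price = V(0,0) = 13.8441

Derivation:
dt = T/N = 0.125000
u = exp(sigma*sqrt(dt)) = 1.111895; d = 1/u = 0.899365
p = (exp((r-q)*dt) - d) / (u - d) = 0.514266
Discount per step: exp(-r*dt) = 0.991412
Stock lattice S(k, i) with i counting down-moves:
  k=0: S(0,0) = 87.7100
  k=1: S(1,0) = 97.5243; S(1,1) = 78.8833
  k=2: S(2,0) = 108.4368; S(2,1) = 87.7100; S(2,2) = 70.9449
Terminal payoffs V(N, i) = max(S_T - K, 0):
  V(2,0) = 31.986847; V(2,1) = 11.260000; V(2,2) = 0.000000
Backward induction: V(k, i) = exp(-r*dt) * [p * V(k+1, i) + (1-p) * V(k+1, i+1)]; then take max(V_cont, immediate exercise) for American.
  V(1,0) = exp(-r*dt) * [p*31.986847 + (1-p)*11.260000] = 21.730881; exercise = 21.074335; V(1,0) = max -> 21.730881
  V(1,1) = exp(-r*dt) * [p*11.260000 + (1-p)*0.000000] = 5.740910; exercise = 2.433328; V(1,1) = max -> 5.740910
  V(0,0) = exp(-r*dt) * [p*21.730881 + (1-p)*5.740910] = 13.844092; exercise = 11.260000; V(0,0) = max -> 13.844092


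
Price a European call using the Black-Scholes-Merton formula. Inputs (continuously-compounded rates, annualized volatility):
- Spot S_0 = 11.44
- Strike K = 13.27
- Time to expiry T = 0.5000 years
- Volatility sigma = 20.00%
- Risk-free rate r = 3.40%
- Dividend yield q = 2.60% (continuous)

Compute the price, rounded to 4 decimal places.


Answer: Price = 0.1372

Derivation:
d1 = (ln(S/K) + (r - q + 0.5*sigma^2) * T) / (sigma * sqrt(T)) = -0.95027983
d2 = d1 - sigma * sqrt(T) = -1.09170119
exp(-rT) = 0.98314368; exp(-qT) = 0.98708414
C = S_0 * exp(-qT) * N(d1) - K * exp(-rT) * N(d2)
N(d1) = 0.17098504; N(d2) = 0.13748223
C = 11.4400 * 0.98708414 * 0.17098504 - 13.2700 * 0.98314368 * 0.13748223 = 0.1372


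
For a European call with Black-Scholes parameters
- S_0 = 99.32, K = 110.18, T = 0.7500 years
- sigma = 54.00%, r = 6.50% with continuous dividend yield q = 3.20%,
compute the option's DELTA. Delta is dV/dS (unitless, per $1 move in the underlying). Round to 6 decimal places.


Answer: Delta = 0.513387

Derivation:
d1 = 0.0648590344; d2 = -0.4027946836
phi(d1) = 0.3981040481; exp(-qT) = 0.9762857098; exp(-rT) = 0.9524192047
N(d1) = 0.5258568812
Delta = exp(-qT) * N(d1) = 0.9762857098 * 0.5258568812 = 0.513387


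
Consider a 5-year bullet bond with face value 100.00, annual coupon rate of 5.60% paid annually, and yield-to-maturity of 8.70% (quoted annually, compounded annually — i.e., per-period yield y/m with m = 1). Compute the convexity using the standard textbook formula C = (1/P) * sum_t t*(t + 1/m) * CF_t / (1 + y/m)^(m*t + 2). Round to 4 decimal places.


Coupon per period c = face * coupon_rate / m = 5.600000
Periods per year m = 1; per-period yield y/m = 0.087000
Number of cashflows N = 5
Cashflows (t years, CF_t, discount factor 1/(1+y/m)^(m*t), PV):
  t = 1.0000: CF_t = 5.600000, DF = 0.919963, PV = 5.151794
  t = 2.0000: CF_t = 5.600000, DF = 0.846332, PV = 4.739461
  t = 3.0000: CF_t = 5.600000, DF = 0.778595, PV = 4.360130
  t = 4.0000: CF_t = 5.600000, DF = 0.716278, PV = 4.011159
  t = 5.0000: CF_t = 105.600000, DF = 0.658950, PV = 69.585091
Price P = sum_t PV_t = 87.847634
Convexity numerator sum_t t*(t + 1/m) * CF_t / (1+y/m)^(m*t + 2):
  t = 1.0000: term = 8.720259
  t = 2.0000: term = 24.066953
  t = 3.0000: term = 44.281421
  t = 4.0000: term = 67.895464
  t = 5.0000: term = 1766.763280
Convexity = (1/P) * sum = 1911.727376 / 87.847634 = 21.761854

Answer: Convexity = 21.7619


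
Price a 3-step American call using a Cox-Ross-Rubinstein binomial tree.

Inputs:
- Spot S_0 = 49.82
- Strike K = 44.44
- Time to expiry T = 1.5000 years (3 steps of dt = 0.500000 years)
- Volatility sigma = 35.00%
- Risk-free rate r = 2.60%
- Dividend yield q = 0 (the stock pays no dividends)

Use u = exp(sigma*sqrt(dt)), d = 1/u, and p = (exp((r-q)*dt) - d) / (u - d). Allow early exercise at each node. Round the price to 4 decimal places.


Answer: Price = V(0,0) = 12.2690

Derivation:
dt = T/N = 0.500000
u = exp(sigma*sqrt(dt)) = 1.280803; d = 1/u = 0.780760
p = (exp((r-q)*dt) - d) / (u - d) = 0.464610
Discount per step: exp(-r*dt) = 0.987084
Stock lattice S(k, i) with i counting down-moves:
  k=0: S(0,0) = 49.8200
  k=1: S(1,0) = 63.8096; S(1,1) = 38.8975
  k=2: S(2,0) = 81.7276; S(2,1) = 49.8200; S(2,2) = 30.3696
  k=3: S(3,0) = 104.6769; S(3,1) = 63.8096; S(3,2) = 38.8975; S(3,3) = 23.7114
Terminal payoffs V(N, i) = max(S_T - K, 0):
  V(3,0) = 60.236917; V(3,1) = 19.369615; V(3,2) = 0.000000; V(3,3) = 0.000000
Backward induction: V(k, i) = exp(-r*dt) * [p * V(k+1, i) + (1-p) * V(k+1, i+1)]; then take max(V_cont, immediate exercise) for American.
  V(2,0) = exp(-r*dt) * [p*60.236917 + (1-p)*19.369615] = 37.861539; exercise = 37.287558; V(2,0) = max -> 37.861539
  V(2,1) = exp(-r*dt) * [p*19.369615 + (1-p)*0.000000] = 8.883074; exercise = 5.380000; V(2,1) = max -> 8.883074
  V(2,2) = exp(-r*dt) * [p*0.000000 + (1-p)*0.000000] = 0.000000; exercise = 0.000000; V(2,2) = max -> 0.000000
  V(1,0) = exp(-r*dt) * [p*37.861539 + (1-p)*8.883074] = 22.058117; exercise = 19.369615; V(1,0) = max -> 22.058117
  V(1,1) = exp(-r*dt) * [p*8.883074 + (1-p)*0.000000] = 4.073855; exercise = 0.000000; V(1,1) = max -> 4.073855
  V(0,0) = exp(-r*dt) * [p*22.058117 + (1-p)*4.073855] = 12.268976; exercise = 5.380000; V(0,0) = max -> 12.268976


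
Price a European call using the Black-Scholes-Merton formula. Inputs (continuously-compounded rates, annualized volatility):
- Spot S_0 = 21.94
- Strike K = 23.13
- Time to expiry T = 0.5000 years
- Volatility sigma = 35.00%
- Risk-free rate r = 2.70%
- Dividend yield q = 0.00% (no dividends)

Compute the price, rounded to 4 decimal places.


d1 = (ln(S/K) + (r - q + 0.5*sigma^2) * T) / (sigma * sqrt(T)) = -0.03512915
d2 = d1 - sigma * sqrt(T) = -0.28261652
exp(-rT) = 0.98659072; exp(-qT) = 1.00000000
C = S_0 * exp(-qT) * N(d1) - K * exp(-rT) * N(d2)
N(d1) = 0.48598838; N(d2) = 0.38873541
C = 21.9400 * 1.00000000 * 0.48598838 - 23.1300 * 0.98659072 * 0.38873541 = 1.7917

Answer: Price = 1.7917


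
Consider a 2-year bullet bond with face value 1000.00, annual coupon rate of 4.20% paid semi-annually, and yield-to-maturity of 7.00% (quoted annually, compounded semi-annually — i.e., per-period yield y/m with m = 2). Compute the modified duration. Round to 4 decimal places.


Coupon per period c = face * coupon_rate / m = 21.000000
Periods per year m = 2; per-period yield y/m = 0.035000
Number of cashflows N = 4
Cashflows (t years, CF_t, discount factor 1/(1+y/m)^(m*t), PV):
  t = 0.5000: CF_t = 21.000000, DF = 0.966184, PV = 20.289855
  t = 1.0000: CF_t = 21.000000, DF = 0.933511, PV = 19.603725
  t = 1.5000: CF_t = 21.000000, DF = 0.901943, PV = 18.940797
  t = 2.0000: CF_t = 1021.000000, DF = 0.871442, PV = 889.742514
Price P = sum_t PV_t = 948.576891
First compute Macaulay numerator sum_t t * PV_t:
  t * PV_t at t = 0.5000: 10.144928
  t * PV_t at t = 1.0000: 19.603725
  t * PV_t at t = 1.5000: 28.411195
  t * PV_t at t = 2.0000: 1779.485029
Macaulay duration D = 1837.644876 / 948.576891 = 1.937265
Modified duration = D / (1 + y/m) = 1.937265 / (1 + 0.035000) = 1.871754

Answer: Modified duration = 1.8718


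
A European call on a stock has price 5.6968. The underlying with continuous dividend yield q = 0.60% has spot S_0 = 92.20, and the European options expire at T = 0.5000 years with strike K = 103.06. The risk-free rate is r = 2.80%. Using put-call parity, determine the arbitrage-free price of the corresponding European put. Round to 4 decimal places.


Answer: Put price = 15.4002

Derivation:
Put-call parity: C - P = S_0 * exp(-qT) - K * exp(-rT).
S_0 * exp(-qT) = 92.2000 * 0.99700450 = 91.92381449
K * exp(-rT) = 103.0600 * 0.98609754 = 101.62721291
P = C - S*exp(-qT) + K*exp(-rT)
P = 5.6968 - 91.92381449 + 101.62721291 = 15.4002


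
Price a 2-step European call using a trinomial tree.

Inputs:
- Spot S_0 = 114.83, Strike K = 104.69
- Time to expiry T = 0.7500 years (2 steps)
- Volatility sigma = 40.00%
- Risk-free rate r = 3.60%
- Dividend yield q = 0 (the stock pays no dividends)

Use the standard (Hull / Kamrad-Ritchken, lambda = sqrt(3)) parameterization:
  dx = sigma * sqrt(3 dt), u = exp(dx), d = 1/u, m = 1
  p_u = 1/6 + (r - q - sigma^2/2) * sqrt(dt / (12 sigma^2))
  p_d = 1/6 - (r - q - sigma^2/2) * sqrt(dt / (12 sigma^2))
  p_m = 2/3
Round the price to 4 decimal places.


dt = T/N = 0.375000; dx = sigma*sqrt(3*dt) = 0.424264
u = exp(dx) = 1.528465; d = 1/u = 0.654251
p_u = 0.147221, p_m = 0.666667, p_d = 0.186112
Discount per step: exp(-r*dt) = 0.986591
Stock lattice S(k, j) with j the centered position index:
  k=0: S(0,+0) = 114.8300
  k=1: S(1,-1) = 75.1277; S(1,+0) = 114.8300; S(1,+1) = 175.5137
  k=2: S(2,-2) = 49.1523; S(2,-1) = 75.1277; S(2,+0) = 114.8300; S(2,+1) = 175.5137; S(2,+2) = 268.2665
Terminal payoffs V(N, j) = max(S_T - K, 0):
  V(2,-2) = 0.000000; V(2,-1) = 0.000000; V(2,+0) = 10.140000; V(2,+1) = 70.823654; V(2,+2) = 163.576506
Backward induction: V(k, j) = exp(-r*dt) * [p_u * V(k+1, j+1) + p_m * V(k+1, j) + p_d * V(k+1, j-1)]
  V(1,-1) = exp(-r*dt) * [p_u*10.140000 + p_m*0.000000 + p_d*0.000000] = 1.472806
  V(1,+0) = exp(-r*dt) * [p_u*70.823654 + p_m*10.140000 + p_d*0.000000] = 16.956284
  V(1,+1) = exp(-r*dt) * [p_u*163.576506 + p_m*70.823654 + p_d*10.140000] = 72.203524
  V(0,+0) = exp(-r*dt) * [p_u*72.203524 + p_m*16.956284 + p_d*1.472806] = 21.910392

Answer: Price = V(0,0) = 21.9104


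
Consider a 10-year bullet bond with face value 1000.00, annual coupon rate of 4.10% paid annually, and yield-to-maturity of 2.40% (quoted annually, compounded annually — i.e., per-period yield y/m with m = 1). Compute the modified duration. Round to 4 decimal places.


Answer: Modified duration = 8.3269

Derivation:
Coupon per period c = face * coupon_rate / m = 41.000000
Periods per year m = 1; per-period yield y/m = 0.024000
Number of cashflows N = 10
Cashflows (t years, CF_t, discount factor 1/(1+y/m)^(m*t), PV):
  t = 1.0000: CF_t = 41.000000, DF = 0.976562, PV = 40.039062
  t = 2.0000: CF_t = 41.000000, DF = 0.953674, PV = 39.100647
  t = 3.0000: CF_t = 41.000000, DF = 0.931323, PV = 38.184226
  t = 4.0000: CF_t = 41.000000, DF = 0.909495, PV = 37.289283
  t = 5.0000: CF_t = 41.000000, DF = 0.888178, PV = 36.415315
  t = 6.0000: CF_t = 41.000000, DF = 0.867362, PV = 35.561831
  t = 7.0000: CF_t = 41.000000, DF = 0.847033, PV = 34.728351
  t = 8.0000: CF_t = 41.000000, DF = 0.827181, PV = 33.914405
  t = 9.0000: CF_t = 41.000000, DF = 0.807794, PV = 33.119536
  t = 10.0000: CF_t = 1041.000000, DF = 0.788861, PV = 821.204202
Price P = sum_t PV_t = 1149.556859
First compute Macaulay numerator sum_t t * PV_t:
  t * PV_t at t = 1.0000: 40.039062
  t * PV_t at t = 2.0000: 78.201294
  t * PV_t at t = 3.0000: 114.552677
  t * PV_t at t = 4.0000: 149.157131
  t * PV_t at t = 5.0000: 182.076576
  t * PV_t at t = 6.0000: 213.370988
  t * PV_t at t = 7.0000: 243.098456
  t * PV_t at t = 8.0000: 271.315241
  t * PV_t at t = 9.0000: 298.075826
  t * PV_t at t = 10.0000: 8212.042023
Macaulay duration D = 9801.929274 / 1149.556859 = 8.526702
Modified duration = D / (1 + y/m) = 8.526702 / (1 + 0.024000) = 8.326858


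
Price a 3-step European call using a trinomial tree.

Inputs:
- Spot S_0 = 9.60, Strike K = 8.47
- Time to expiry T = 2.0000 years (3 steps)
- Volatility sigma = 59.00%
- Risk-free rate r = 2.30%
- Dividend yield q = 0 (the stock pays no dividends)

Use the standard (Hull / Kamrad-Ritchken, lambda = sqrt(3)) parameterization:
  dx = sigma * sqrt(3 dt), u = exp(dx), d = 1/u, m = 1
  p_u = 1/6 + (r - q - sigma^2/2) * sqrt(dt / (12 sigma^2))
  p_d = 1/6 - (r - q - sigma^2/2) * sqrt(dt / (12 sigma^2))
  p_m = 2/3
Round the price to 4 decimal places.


Answer: Price = V(0,0) = 3.4132

Derivation:
dt = T/N = 0.666667; dx = sigma*sqrt(3*dt) = 0.834386
u = exp(dx) = 2.303399; d = 1/u = 0.434141
p_u = 0.106323, p_m = 0.666667, p_d = 0.227010
Discount per step: exp(-r*dt) = 0.984784
Stock lattice S(k, j) with j the centered position index:
  k=0: S(0,+0) = 9.6000
  k=1: S(1,-1) = 4.1678; S(1,+0) = 9.6000; S(1,+1) = 22.1126
  k=2: S(2,-2) = 1.8094; S(2,-1) = 4.1678; S(2,+0) = 9.6000; S(2,+1) = 22.1126; S(2,+2) = 50.9342
  k=3: S(3,-3) = 0.7855; S(3,-2) = 1.8094; S(3,-1) = 4.1678; S(3,+0) = 9.6000; S(3,+1) = 22.1126; S(3,+2) = 50.9342; S(3,+3) = 117.3219
Terminal payoffs V(N, j) = max(S_T - K, 0):
  V(3,-3) = 0.000000; V(3,-2) = 0.000000; V(3,-1) = 0.000000; V(3,+0) = 1.130000; V(3,+1) = 13.642634; V(3,+2) = 42.464225; V(3,+3) = 108.851861
Backward induction: V(k, j) = exp(-r*dt) * [p_u * V(k+1, j+1) + p_m * V(k+1, j) + p_d * V(k+1, j-1)]
  V(2,-2) = exp(-r*dt) * [p_u*0.000000 + p_m*0.000000 + p_d*0.000000] = 0.000000
  V(2,-1) = exp(-r*dt) * [p_u*1.130000 + p_m*0.000000 + p_d*0.000000] = 0.118317
  V(2,+0) = exp(-r*dt) * [p_u*13.642634 + p_m*1.130000 + p_d*0.000000] = 2.170323
  V(2,+1) = exp(-r*dt) * [p_u*42.464225 + p_m*13.642634 + p_d*1.130000] = 13.655532
  V(2,+2) = exp(-r*dt) * [p_u*108.851861 + p_m*42.464225 + p_d*13.642634] = 42.325950
  V(1,-1) = exp(-r*dt) * [p_u*2.170323 + p_m*0.118317 + p_d*0.000000] = 0.304921
  V(1,+0) = exp(-r*dt) * [p_u*13.655532 + p_m*2.170323 + p_d*0.118317] = 2.881119
  V(1,+1) = exp(-r*dt) * [p_u*42.325950 + p_m*13.655532 + p_d*2.170323] = 13.882092
  V(0,+0) = exp(-r*dt) * [p_u*13.882092 + p_m*2.881119 + p_d*0.304921] = 3.413211
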